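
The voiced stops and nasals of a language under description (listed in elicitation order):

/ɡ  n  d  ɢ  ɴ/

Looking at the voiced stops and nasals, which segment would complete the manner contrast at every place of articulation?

/ŋ/

place of articulation  oral stop  nasal   
alveolar          d         n       
velar             ɡ         —       
uvular            ɢ         ɴ       
The velar row has no nasal member, so the gap is the velar nasal /ŋ/.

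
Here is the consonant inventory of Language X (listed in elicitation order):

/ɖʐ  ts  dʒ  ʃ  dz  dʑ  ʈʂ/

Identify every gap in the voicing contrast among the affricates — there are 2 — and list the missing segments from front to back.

/tʃ/, /tɕ/

place of articulation  voiceless  voiced  
alveolar          ts        dz      
postalveolar      —         dʒ      
retroflex         ʈʂ        ɖʐ      
alveolo-palatal   —         dʑ      
Gaps, from front to back: postalveolar lacks voiceless (/tʃ/); alveolo-palatal lacks voiceless (/tɕ/).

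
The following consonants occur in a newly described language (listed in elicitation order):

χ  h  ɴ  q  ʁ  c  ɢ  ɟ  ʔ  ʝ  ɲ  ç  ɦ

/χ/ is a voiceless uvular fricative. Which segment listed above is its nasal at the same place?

The nasal at the same place is an uvular nasal — in this inventory, /ɴ/.

/ɴ/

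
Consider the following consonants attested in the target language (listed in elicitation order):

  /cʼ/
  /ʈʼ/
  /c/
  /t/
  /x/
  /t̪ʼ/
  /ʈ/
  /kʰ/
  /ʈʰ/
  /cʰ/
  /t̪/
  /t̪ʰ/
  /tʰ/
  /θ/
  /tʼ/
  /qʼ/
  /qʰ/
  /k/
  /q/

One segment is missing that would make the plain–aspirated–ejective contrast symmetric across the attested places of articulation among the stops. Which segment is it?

Plain: /t̪/ (dental), /t/ (alveolar), /ʈ/ (retroflex), /c/ (palatal), /k/ (velar), /q/ (uvular).
Aspirated: /t̪ʰ/ (dental), /tʰ/ (alveolar), /ʈʰ/ (retroflex), /cʰ/ (palatal), /kʰ/ (velar), /qʰ/ (uvular).
Ejective: /t̪ʼ/ (dental), /tʼ/ (alveolar), /ʈʼ/ (retroflex), /cʼ/ (palatal), /qʼ/ (uvular).
The velar row has no ejective member, so the gap is the ejective velar stop /kʼ/.

/kʼ/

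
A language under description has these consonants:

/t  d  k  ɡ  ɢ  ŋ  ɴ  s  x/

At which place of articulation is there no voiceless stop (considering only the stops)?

uvular

alveolar: voiceless /t/, voiced /d/.
velar: voiceless /k/, voiced /ɡ/.
uvular: voiceless —, voiced /ɢ/.
Every place of articulation has a voiceless member except uvular, where /q/ would be expected.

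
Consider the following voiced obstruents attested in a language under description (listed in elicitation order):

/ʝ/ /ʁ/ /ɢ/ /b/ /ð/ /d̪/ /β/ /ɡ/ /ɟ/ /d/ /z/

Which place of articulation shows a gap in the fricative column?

Stop: /b/ (bilabial), /d̪/ (dental), /d/ (alveolar), /ɟ/ (palatal), /ɡ/ (velar), /ɢ/ (uvular).
Fricative: /β/ (bilabial), /ð/ (dental), /z/ (alveolar), /ʝ/ (palatal), /ʁ/ (uvular).
Every place of articulation has a fricative member except velar, where /ɣ/ would be expected.

velar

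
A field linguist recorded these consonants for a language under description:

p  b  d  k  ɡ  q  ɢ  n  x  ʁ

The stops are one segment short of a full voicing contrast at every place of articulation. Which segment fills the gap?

/t/

bilabial: voiceless /p/, voiced /b/.
alveolar: voiceless —, voiced /d/.
velar: voiceless /k/, voiced /ɡ/.
uvular: voiceless /q/, voiced /ɢ/.
The alveolar row has no voiceless member, so the gap is the voiceless alveolar stop /t/.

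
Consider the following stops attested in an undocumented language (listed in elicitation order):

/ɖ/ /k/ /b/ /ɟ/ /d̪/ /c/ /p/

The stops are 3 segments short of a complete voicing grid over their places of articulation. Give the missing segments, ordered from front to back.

/t̪/, /ʈ/, /ɡ/

place of articulation  voiceless  voiced  
bilabial          p         b       
dental            —         d̪      
retroflex         —         ɖ       
palatal           c         ɟ       
velar             k         —       
Gaps, from front to back: dental lacks voiceless (/t̪/); retroflex lacks voiceless (/ʈ/); velar lacks voiced (/ɡ/).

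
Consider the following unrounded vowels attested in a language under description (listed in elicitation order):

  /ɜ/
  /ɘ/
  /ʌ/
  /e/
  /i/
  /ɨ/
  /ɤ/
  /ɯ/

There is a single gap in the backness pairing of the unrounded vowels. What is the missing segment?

Front: /i/ (high), /e/ (high-mid).
Central: /ɨ/ (high), /ɘ/ (high-mid), /ɜ/ (low-mid).
Back: /ɯ/ (high), /ɤ/ (high-mid), /ʌ/ (low-mid).
The low-mid row has no front member, so the gap is the low-mid front unrounded vowel /ɛ/.

/ɛ/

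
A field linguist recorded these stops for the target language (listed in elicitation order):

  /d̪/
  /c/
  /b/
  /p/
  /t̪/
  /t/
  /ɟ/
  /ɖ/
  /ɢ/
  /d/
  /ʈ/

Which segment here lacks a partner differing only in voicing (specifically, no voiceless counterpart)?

Bilabial: /p/ ~ /b/
Dental: /t̪/ ~ /d̪/
Alveolar: /t/ ~ /d/
Retroflex: /ʈ/ ~ /ɖ/
Palatal: /c/ ~ /ɟ/
Uvular: only /ɢ/ (voiced); no voiceless partner.
So /ɢ/ is the unpaired segment.

/ɢ/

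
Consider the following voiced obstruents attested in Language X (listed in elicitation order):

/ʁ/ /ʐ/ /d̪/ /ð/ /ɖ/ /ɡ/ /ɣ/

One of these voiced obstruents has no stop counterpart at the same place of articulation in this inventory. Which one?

/ʁ/

Dental: /d̪/ ~ /ð/
Retroflex: /ɖ/ ~ /ʐ/
Velar: /ɡ/ ~ /ɣ/
Uvular: only /ʁ/ (fricative); no stop partner.
So /ʁ/ is the unpaired segment.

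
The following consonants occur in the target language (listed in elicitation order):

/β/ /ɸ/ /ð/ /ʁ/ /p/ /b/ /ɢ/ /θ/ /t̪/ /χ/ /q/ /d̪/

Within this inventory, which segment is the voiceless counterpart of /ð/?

/θ/

/ð/ is a voiced dental fricative.
The voiceless counterpart is a voiceless dental fricative — in this inventory, /θ/.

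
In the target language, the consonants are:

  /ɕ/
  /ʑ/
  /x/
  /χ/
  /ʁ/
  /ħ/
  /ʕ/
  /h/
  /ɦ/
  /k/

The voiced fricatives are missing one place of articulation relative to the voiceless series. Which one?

place of articulation  voiceless  voiced  
alveolo-palatal   ɕ         ʑ       
velar             x         —       
uvular            χ         ʁ       
pharyngeal        ħ         ʕ       
glottal           h         ɦ       
Every place of articulation has a voiced member except velar, where /ɣ/ would be expected.

velar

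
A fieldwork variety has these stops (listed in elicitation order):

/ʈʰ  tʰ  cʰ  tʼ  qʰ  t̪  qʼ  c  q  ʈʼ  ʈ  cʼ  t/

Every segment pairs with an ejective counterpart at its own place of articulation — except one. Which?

Alveolar: /t/ ~ /tʰ/ ~ /tʼ/
Retroflex: /ʈ/ ~ /ʈʰ/ ~ /ʈʼ/
Palatal: /c/ ~ /cʰ/ ~ /cʼ/
Uvular: /q/ ~ /qʰ/ ~ /qʼ/
Dental: only /t̪/ (plain); no ejective partner.
So /t̪/ is the unpaired segment.

/t̪/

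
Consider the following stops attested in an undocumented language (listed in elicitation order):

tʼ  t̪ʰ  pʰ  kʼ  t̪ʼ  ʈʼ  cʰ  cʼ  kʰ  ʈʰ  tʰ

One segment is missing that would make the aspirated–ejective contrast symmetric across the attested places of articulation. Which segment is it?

/pʼ/

Aspirated: /pʰ/ (bilabial), /t̪ʰ/ (dental), /tʰ/ (alveolar), /ʈʰ/ (retroflex), /cʰ/ (palatal), /kʰ/ (velar).
Ejective: /t̪ʼ/ (dental), /tʼ/ (alveolar), /ʈʼ/ (retroflex), /cʼ/ (palatal), /kʼ/ (velar).
The bilabial row has no ejective member, so the gap is the ejective bilabial stop /pʼ/.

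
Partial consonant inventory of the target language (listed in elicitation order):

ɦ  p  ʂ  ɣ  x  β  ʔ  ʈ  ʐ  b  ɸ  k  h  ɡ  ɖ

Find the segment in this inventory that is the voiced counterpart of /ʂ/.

/ʂ/ is a voiceless retroflex fricative.
The voiced counterpart is a voiced retroflex fricative — in this inventory, /ʐ/.

/ʐ/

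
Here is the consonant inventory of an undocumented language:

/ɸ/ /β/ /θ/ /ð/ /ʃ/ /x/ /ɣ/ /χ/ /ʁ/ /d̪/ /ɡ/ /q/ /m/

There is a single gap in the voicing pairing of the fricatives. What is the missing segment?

/ʒ/

Voiceless: /ɸ/ (bilabial), /θ/ (dental), /ʃ/ (postalveolar), /x/ (velar), /χ/ (uvular).
Voiced: /β/ (bilabial), /ð/ (dental), /ɣ/ (velar), /ʁ/ (uvular).
The postalveolar row has no voiced member, so the gap is the voiced postalveolar fricative /ʒ/.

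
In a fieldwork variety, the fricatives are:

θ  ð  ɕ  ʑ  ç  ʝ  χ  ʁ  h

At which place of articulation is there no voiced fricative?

glottal

dental: voiceless /θ/, voiced /ð/.
alveolo-palatal: voiceless /ɕ/, voiced /ʑ/.
palatal: voiceless /ç/, voiced /ʝ/.
uvular: voiceless /χ/, voiced /ʁ/.
glottal: voiceless /h/, voiced —.
Every place of articulation has a voiced member except glottal, where /ɦ/ would be expected.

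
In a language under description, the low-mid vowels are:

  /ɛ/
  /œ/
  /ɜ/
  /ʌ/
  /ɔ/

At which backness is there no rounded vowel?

central

Unrounded: /ɛ/ (front), /ɜ/ (central), /ʌ/ (back).
Rounded: /œ/ (front), /ɔ/ (back).
Every backness has a rounded member except central, where /ɞ/ would be expected.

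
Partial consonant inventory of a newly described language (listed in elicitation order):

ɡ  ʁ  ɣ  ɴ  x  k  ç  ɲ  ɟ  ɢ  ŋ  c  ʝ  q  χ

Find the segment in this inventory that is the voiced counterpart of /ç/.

/ʝ/

/ç/ is a voiceless palatal fricative.
The voiced counterpart is a voiced palatal fricative — in this inventory, /ʝ/.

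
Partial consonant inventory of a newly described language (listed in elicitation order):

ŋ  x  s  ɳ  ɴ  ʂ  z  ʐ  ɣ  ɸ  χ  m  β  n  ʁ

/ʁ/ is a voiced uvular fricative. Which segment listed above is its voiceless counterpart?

/χ/

The voiceless counterpart is a voiceless uvular fricative — in this inventory, /χ/.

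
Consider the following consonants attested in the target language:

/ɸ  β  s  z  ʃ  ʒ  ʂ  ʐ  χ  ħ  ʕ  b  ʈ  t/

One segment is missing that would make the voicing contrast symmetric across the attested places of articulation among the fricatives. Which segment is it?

place of articulation  voiceless  voiced  
bilabial          ɸ         β       
alveolar          s         z       
postalveolar      ʃ         ʒ       
retroflex         ʂ         ʐ       
uvular            χ         —       
pharyngeal        ħ         ʕ       
The uvular row has no voiced member, so the gap is the voiced uvular fricative /ʁ/.

/ʁ/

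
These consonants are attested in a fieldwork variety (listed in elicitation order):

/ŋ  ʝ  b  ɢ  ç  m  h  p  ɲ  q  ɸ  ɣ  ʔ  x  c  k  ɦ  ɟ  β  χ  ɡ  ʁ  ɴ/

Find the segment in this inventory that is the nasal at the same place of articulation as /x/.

/x/ is a voiceless velar fricative.
The nasal at the same place is a velar nasal — in this inventory, /ŋ/.

/ŋ/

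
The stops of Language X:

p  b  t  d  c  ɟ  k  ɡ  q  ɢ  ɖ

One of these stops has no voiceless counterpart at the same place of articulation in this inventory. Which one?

/ɖ/

Bilabial: /p/ ~ /b/
Alveolar: /t/ ~ /d/
Palatal: /c/ ~ /ɟ/
Velar: /k/ ~ /ɡ/
Uvular: /q/ ~ /ɢ/
Retroflex: only /ɖ/ (voiced); no voiceless partner.
So /ɖ/ is the unpaired segment.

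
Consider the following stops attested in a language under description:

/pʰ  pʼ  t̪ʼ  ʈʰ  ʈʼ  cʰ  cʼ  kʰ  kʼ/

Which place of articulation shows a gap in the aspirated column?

Aspirated: /pʰ/ (bilabial), /ʈʰ/ (retroflex), /cʰ/ (palatal), /kʰ/ (velar).
Ejective: /pʼ/ (bilabial), /t̪ʼ/ (dental), /ʈʼ/ (retroflex), /cʼ/ (palatal), /kʼ/ (velar).
Every place of articulation has an aspirated member except dental, where /t̪ʰ/ would be expected.

dental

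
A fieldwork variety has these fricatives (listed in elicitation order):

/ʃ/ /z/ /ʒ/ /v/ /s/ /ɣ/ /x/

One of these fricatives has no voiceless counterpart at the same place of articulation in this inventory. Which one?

/v/

Alveolar: /s/ ~ /z/
Postalveolar: /ʃ/ ~ /ʒ/
Velar: /x/ ~ /ɣ/
Labiodental: only /v/ (voiced); no voiceless partner.
So /v/ is the unpaired segment.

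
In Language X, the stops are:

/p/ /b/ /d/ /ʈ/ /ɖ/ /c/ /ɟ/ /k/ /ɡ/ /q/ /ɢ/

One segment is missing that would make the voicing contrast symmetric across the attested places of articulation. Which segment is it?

/t/

place of articulation  voiceless  voiced  
bilabial          p         b       
alveolar          —         d       
retroflex         ʈ         ɖ       
palatal           c         ɟ       
velar             k         ɡ       
uvular            q         ɢ       
The alveolar row has no voiceless member, so the gap is the voiceless alveolar stop /t/.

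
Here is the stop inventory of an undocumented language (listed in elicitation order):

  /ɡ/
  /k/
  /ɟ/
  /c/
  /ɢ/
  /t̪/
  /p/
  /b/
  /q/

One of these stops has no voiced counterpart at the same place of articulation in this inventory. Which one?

Bilabial: /p/ ~ /b/
Palatal: /c/ ~ /ɟ/
Velar: /k/ ~ /ɡ/
Uvular: /q/ ~ /ɢ/
Dental: only /t̪/ (voiceless); no voiced partner.
So /t̪/ is the unpaired segment.

/t̪/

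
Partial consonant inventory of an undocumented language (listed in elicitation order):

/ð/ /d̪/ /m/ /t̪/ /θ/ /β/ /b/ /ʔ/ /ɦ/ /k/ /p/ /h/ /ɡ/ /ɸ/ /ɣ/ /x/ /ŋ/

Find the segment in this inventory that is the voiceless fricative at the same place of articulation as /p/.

/p/ is a voiceless bilabial stop.
The voiceless fricative at the same place is a voiceless bilabial fricative — in this inventory, /ɸ/.

/ɸ/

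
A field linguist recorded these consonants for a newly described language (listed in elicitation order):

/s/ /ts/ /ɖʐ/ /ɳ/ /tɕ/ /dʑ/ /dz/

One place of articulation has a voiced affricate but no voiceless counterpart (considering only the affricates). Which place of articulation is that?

retroflex

Voiceless: /ts/ (alveolar), /tɕ/ (alveolo-palatal).
Voiced: /dz/ (alveolar), /ɖʐ/ (retroflex), /dʑ/ (alveolo-palatal).
Every place of articulation has a voiceless member except retroflex, where /ʈʂ/ would be expected.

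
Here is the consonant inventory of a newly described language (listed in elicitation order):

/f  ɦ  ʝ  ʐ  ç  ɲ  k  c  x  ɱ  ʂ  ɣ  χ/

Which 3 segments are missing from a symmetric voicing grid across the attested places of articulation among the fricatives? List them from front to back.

/v/, /ʁ/, /h/

Voiceless: /f/ (labiodental), /ʂ/ (retroflex), /ç/ (palatal), /x/ (velar), /χ/ (uvular).
Voiced: /ʐ/ (retroflex), /ʝ/ (palatal), /ɣ/ (velar), /ɦ/ (glottal).
Gaps, from front to back: labiodental lacks voiced (/v/); uvular lacks voiced (/ʁ/); glottal lacks voiceless (/h/).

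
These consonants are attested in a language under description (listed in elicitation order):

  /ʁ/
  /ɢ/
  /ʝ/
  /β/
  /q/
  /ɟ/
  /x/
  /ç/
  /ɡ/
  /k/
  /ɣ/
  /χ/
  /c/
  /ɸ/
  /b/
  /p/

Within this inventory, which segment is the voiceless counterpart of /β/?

/ɸ/

/β/ is a voiced bilabial fricative.
The voiceless counterpart is a voiceless bilabial fricative — in this inventory, /ɸ/.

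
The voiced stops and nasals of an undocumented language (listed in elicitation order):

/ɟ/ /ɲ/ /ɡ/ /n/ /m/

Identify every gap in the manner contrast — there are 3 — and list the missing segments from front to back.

/b/, /d/, /ŋ/

bilabial: oral stop —, nasal /m/.
alveolar: oral stop —, nasal /n/.
palatal: oral stop /ɟ/, nasal /ɲ/.
velar: oral stop /ɡ/, nasal —.
Gaps, from front to back: bilabial lacks oral stop (/b/); alveolar lacks oral stop (/d/); velar lacks nasal (/ŋ/).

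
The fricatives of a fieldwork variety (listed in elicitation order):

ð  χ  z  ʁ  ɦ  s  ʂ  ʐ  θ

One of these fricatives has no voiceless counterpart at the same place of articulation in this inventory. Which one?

/ɦ/

Dental: /θ/ ~ /ð/
Alveolar: /s/ ~ /z/
Retroflex: /ʂ/ ~ /ʐ/
Uvular: /χ/ ~ /ʁ/
Glottal: only /ɦ/ (voiced); no voiceless partner.
So /ɦ/ is the unpaired segment.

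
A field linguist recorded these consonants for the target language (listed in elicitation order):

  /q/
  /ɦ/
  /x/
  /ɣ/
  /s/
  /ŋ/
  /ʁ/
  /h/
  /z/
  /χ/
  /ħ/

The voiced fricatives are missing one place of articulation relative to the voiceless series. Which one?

pharyngeal

Voiceless: /s/ (alveolar), /x/ (velar), /χ/ (uvular), /ħ/ (pharyngeal), /h/ (glottal).
Voiced: /z/ (alveolar), /ɣ/ (velar), /ʁ/ (uvular), /ɦ/ (glottal).
Every place of articulation has a voiced member except pharyngeal, where /ʕ/ would be expected.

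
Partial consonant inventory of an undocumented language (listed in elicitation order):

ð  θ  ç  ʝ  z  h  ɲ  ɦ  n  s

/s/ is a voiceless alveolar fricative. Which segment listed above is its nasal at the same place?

The nasal at the same place is an alveolar nasal — in this inventory, /n/.

/n/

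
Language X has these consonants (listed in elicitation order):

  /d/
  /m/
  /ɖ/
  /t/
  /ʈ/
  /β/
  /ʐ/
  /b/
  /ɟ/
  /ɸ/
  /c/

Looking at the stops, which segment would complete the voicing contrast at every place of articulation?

Voiceless: /t/ (alveolar), /ʈ/ (retroflex), /c/ (palatal).
Voiced: /b/ (bilabial), /d/ (alveolar), /ɖ/ (retroflex), /ɟ/ (palatal).
The bilabial row has no voiceless member, so the gap is the voiceless bilabial stop /p/.

/p/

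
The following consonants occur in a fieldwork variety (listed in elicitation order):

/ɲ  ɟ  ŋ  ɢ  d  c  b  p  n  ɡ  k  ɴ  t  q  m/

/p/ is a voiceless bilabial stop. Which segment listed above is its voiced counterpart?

The voiced counterpart is a voiced bilabial stop — in this inventory, /b/.

/b/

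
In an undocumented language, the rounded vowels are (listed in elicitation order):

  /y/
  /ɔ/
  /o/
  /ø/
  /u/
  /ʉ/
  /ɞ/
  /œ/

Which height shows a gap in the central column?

high-mid

Front: /y/ (high), /ø/ (high-mid), /œ/ (low-mid).
Central: /ʉ/ (high), /ɞ/ (low-mid).
Back: /u/ (high), /o/ (high-mid), /ɔ/ (low-mid).
Every height has a central member except high-mid, where /ɵ/ would be expected.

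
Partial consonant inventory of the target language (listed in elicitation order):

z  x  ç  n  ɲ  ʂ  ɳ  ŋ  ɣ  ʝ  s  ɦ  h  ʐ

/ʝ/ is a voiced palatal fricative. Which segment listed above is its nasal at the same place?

The nasal at the same place is a palatal nasal — in this inventory, /ɲ/.

/ɲ/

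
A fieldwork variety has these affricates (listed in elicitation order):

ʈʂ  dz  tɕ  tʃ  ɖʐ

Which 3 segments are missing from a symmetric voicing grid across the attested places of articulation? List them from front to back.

/ts/, /dʒ/, /dʑ/

alveolar: voiceless —, voiced /dz/.
postalveolar: voiceless /tʃ/, voiced —.
retroflex: voiceless /ʈʂ/, voiced /ɖʐ/.
alveolo-palatal: voiceless /tɕ/, voiced —.
Gaps, from front to back: alveolar lacks voiceless (/ts/); postalveolar lacks voiced (/dʒ/); alveolo-palatal lacks voiced (/dʑ/).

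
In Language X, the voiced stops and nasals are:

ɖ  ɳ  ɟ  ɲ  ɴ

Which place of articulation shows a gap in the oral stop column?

uvular

retroflex: oral stop /ɖ/, nasal /ɳ/.
palatal: oral stop /ɟ/, nasal /ɲ/.
uvular: oral stop —, nasal /ɴ/.
Every place of articulation has an oral stop member except uvular, where /ɢ/ would be expected.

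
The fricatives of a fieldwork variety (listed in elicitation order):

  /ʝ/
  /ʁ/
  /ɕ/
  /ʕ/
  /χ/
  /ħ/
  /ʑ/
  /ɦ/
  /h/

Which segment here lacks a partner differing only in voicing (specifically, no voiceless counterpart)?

/ʝ/

Alveolo-palatal: /ɕ/ ~ /ʑ/
Uvular: /χ/ ~ /ʁ/
Pharyngeal: /ħ/ ~ /ʕ/
Glottal: /h/ ~ /ɦ/
Palatal: only /ʝ/ (voiced); no voiceless partner.
So /ʝ/ is the unpaired segment.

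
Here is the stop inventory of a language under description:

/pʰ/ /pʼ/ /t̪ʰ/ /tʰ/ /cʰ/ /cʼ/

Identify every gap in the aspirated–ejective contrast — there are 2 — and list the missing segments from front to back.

/t̪ʼ/, /tʼ/

Aspirated: /pʰ/ (bilabial), /t̪ʰ/ (dental), /tʰ/ (alveolar), /cʰ/ (palatal).
Ejective: /pʼ/ (bilabial), /cʼ/ (palatal).
Gaps, from front to back: dental lacks ejective (/t̪ʼ/); alveolar lacks ejective (/tʼ/).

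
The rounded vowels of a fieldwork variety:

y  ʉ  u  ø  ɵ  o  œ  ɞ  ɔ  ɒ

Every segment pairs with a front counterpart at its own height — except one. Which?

High: /y/ ~ /ʉ/ ~ /u/
High-mid: /ø/ ~ /ɵ/ ~ /o/
Low-mid: /œ/ ~ /ɞ/ ~ /ɔ/
Low: only /ɒ/ (back); no front partner.
So /ɒ/ is the unpaired segment.

/ɒ/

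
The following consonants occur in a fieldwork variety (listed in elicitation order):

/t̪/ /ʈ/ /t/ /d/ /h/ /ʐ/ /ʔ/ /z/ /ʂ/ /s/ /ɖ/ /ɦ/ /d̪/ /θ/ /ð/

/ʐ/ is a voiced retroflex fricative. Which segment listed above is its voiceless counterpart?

The voiceless counterpart is a voiceless retroflex fricative — in this inventory, /ʂ/.

/ʂ/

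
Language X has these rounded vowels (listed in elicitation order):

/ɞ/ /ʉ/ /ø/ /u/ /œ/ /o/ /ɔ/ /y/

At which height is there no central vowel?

height            front     central   back    
high              y         ʉ         u       
high-mid          ø         —         o       
low-mid           œ         ɞ         ɔ       
Every height has a central member except high-mid, where /ɵ/ would be expected.

high-mid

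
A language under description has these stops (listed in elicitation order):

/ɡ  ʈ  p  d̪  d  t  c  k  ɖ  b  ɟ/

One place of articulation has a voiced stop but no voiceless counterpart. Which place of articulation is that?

dental

bilabial: voiceless /p/, voiced /b/.
dental: voiceless —, voiced /d̪/.
alveolar: voiceless /t/, voiced /d/.
retroflex: voiceless /ʈ/, voiced /ɖ/.
palatal: voiceless /c/, voiced /ɟ/.
velar: voiceless /k/, voiced /ɡ/.
Every place of articulation has a voiceless member except dental, where /t̪/ would be expected.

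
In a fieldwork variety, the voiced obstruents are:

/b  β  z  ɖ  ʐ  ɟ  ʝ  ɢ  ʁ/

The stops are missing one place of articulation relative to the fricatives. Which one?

alveolar

Stop: /b/ (bilabial), /ɖ/ (retroflex), /ɟ/ (palatal), /ɢ/ (uvular).
Fricative: /β/ (bilabial), /z/ (alveolar), /ʐ/ (retroflex), /ʝ/ (palatal), /ʁ/ (uvular).
Every place of articulation has a stop member except alveolar, where /d/ would be expected.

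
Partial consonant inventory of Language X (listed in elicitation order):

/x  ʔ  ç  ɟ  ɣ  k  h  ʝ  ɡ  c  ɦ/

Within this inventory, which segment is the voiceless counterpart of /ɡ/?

/ɡ/ is a voiced velar stop.
The voiceless counterpart is a voiceless velar stop — in this inventory, /k/.

/k/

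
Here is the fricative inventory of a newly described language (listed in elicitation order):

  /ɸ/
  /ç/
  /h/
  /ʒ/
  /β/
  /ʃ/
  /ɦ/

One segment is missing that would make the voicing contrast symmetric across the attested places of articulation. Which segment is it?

Voiceless: /ɸ/ (bilabial), /ʃ/ (postalveolar), /ç/ (palatal), /h/ (glottal).
Voiced: /β/ (bilabial), /ʒ/ (postalveolar), /ɦ/ (glottal).
The palatal row has no voiced member, so the gap is the voiced palatal fricative /ʝ/.

/ʝ/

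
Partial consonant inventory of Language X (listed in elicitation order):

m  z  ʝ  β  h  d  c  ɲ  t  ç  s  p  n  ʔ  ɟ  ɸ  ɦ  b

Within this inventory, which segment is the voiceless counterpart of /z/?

/z/ is a voiced alveolar fricative.
The voiceless counterpart is a voiceless alveolar fricative — in this inventory, /s/.

/s/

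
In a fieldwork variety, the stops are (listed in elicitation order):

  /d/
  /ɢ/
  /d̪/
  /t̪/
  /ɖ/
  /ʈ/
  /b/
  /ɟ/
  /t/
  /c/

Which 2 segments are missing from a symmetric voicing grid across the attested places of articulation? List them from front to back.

/p/, /q/

Voiceless: /t̪/ (dental), /t/ (alveolar), /ʈ/ (retroflex), /c/ (palatal).
Voiced: /b/ (bilabial), /d̪/ (dental), /d/ (alveolar), /ɖ/ (retroflex), /ɟ/ (palatal), /ɢ/ (uvular).
Gaps, from front to back: bilabial lacks voiceless (/p/); uvular lacks voiceless (/q/).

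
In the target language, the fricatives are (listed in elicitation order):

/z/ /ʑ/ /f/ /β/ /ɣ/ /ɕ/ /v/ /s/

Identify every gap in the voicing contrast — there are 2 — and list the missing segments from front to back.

place of articulation  voiceless  voiced  
bilabial          —         β       
labiodental       f         v       
alveolar          s         z       
alveolo-palatal   ɕ         ʑ       
velar             —         ɣ       
Gaps, from front to back: bilabial lacks voiceless (/ɸ/); velar lacks voiceless (/x/).

/ɸ/, /x/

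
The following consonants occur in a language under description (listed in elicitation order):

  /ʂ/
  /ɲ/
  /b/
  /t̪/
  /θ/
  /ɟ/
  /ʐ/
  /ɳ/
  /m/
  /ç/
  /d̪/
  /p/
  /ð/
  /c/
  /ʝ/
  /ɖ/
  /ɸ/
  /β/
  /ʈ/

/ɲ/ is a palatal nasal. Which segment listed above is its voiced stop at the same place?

The voiced stop at the same place is a voiced palatal stop — in this inventory, /ɟ/.

/ɟ/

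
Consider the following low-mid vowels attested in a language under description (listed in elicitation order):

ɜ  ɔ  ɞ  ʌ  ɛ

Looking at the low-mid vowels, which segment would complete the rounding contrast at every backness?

/œ/

front: unrounded /ɛ/, rounded —.
central: unrounded /ɜ/, rounded /ɞ/.
back: unrounded /ʌ/, rounded /ɔ/.
The front row has no rounded member, so the gap is the front rounded vowel /œ/.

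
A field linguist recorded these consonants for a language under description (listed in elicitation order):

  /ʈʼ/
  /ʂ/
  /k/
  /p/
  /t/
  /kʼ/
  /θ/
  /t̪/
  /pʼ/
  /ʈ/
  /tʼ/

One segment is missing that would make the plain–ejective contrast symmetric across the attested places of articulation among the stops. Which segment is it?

Plain: /p/ (bilabial), /t̪/ (dental), /t/ (alveolar), /ʈ/ (retroflex), /k/ (velar).
Ejective: /pʼ/ (bilabial), /tʼ/ (alveolar), /ʈʼ/ (retroflex), /kʼ/ (velar).
The dental row has no ejective member, so the gap is the ejective dental stop /t̪ʼ/.

/t̪ʼ/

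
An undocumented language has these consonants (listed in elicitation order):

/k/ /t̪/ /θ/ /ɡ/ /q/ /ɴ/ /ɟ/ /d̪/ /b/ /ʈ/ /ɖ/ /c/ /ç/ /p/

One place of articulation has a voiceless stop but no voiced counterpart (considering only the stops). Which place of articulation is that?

uvular

Voiceless: /p/ (bilabial), /t̪/ (dental), /ʈ/ (retroflex), /c/ (palatal), /k/ (velar), /q/ (uvular).
Voiced: /b/ (bilabial), /d̪/ (dental), /ɖ/ (retroflex), /ɟ/ (palatal), /ɡ/ (velar).
Every place of articulation has a voiced member except uvular, where /ɢ/ would be expected.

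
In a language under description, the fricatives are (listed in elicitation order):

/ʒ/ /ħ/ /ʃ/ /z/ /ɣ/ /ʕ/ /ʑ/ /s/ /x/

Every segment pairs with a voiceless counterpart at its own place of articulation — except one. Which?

/ʑ/

Alveolar: /s/ ~ /z/
Postalveolar: /ʃ/ ~ /ʒ/
Velar: /x/ ~ /ɣ/
Pharyngeal: /ħ/ ~ /ʕ/
Alveolo-palatal: only /ʑ/ (voiced); no voiceless partner.
So /ʑ/ is the unpaired segment.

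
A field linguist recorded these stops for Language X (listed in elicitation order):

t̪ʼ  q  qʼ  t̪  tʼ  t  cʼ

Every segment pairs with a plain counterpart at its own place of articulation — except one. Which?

/cʼ/

Dental: /t̪/ ~ /t̪ʼ/
Alveolar: /t/ ~ /tʼ/
Uvular: /q/ ~ /qʼ/
Palatal: only /cʼ/ (ejective); no plain partner.
So /cʼ/ is the unpaired segment.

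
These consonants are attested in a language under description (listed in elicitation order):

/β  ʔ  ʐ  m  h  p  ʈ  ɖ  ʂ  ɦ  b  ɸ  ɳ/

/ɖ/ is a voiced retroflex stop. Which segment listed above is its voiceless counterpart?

The voiceless counterpart is a voiceless retroflex stop — in this inventory, /ʈ/.

/ʈ/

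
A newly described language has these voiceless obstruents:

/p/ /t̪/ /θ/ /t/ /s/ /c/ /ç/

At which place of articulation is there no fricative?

Stop: /p/ (bilabial), /t̪/ (dental), /t/ (alveolar), /c/ (palatal).
Fricative: /θ/ (dental), /s/ (alveolar), /ç/ (palatal).
Every place of articulation has a fricative member except bilabial, where /ɸ/ would be expected.

bilabial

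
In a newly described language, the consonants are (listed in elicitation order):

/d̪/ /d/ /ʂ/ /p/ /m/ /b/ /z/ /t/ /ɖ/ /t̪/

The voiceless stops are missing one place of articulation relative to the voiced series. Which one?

bilabial: voiceless /p/, voiced /b/.
dental: voiceless /t̪/, voiced /d̪/.
alveolar: voiceless /t/, voiced /d/.
retroflex: voiceless —, voiced /ɖ/.
Every place of articulation has a voiceless member except retroflex, where /ʈ/ would be expected.

retroflex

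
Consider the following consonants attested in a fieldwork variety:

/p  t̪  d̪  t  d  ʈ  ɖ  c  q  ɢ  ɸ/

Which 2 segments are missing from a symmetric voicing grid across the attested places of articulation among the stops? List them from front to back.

/b/, /ɟ/

bilabial: voiceless /p/, voiced —.
dental: voiceless /t̪/, voiced /d̪/.
alveolar: voiceless /t/, voiced /d/.
retroflex: voiceless /ʈ/, voiced /ɖ/.
palatal: voiceless /c/, voiced —.
uvular: voiceless /q/, voiced /ɢ/.
Gaps, from front to back: bilabial lacks voiced (/b/); palatal lacks voiced (/ɟ/).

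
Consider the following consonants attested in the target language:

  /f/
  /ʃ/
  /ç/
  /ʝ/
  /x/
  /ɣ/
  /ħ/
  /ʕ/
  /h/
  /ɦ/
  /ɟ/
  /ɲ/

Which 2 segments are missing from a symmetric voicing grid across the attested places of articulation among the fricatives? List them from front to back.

/v/, /ʒ/

place of articulation  voiceless  voiced  
labiodental       f         —       
postalveolar      ʃ         —       
palatal           ç         ʝ       
velar             x         ɣ       
pharyngeal        ħ         ʕ       
glottal           h         ɦ       
Gaps, from front to back: labiodental lacks voiced (/v/); postalveolar lacks voiced (/ʒ/).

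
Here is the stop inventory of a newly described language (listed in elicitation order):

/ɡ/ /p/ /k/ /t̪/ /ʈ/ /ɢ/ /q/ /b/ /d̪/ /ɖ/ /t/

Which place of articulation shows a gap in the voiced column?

Voiceless: /p/ (bilabial), /t̪/ (dental), /t/ (alveolar), /ʈ/ (retroflex), /k/ (velar), /q/ (uvular).
Voiced: /b/ (bilabial), /d̪/ (dental), /ɖ/ (retroflex), /ɡ/ (velar), /ɢ/ (uvular).
Every place of articulation has a voiced member except alveolar, where /d/ would be expected.

alveolar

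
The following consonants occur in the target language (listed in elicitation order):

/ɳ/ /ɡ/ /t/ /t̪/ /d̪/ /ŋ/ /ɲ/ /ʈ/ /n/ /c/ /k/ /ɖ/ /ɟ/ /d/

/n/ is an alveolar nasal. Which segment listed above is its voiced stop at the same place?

The voiced stop at the same place is a voiced alveolar stop — in this inventory, /d/.

/d/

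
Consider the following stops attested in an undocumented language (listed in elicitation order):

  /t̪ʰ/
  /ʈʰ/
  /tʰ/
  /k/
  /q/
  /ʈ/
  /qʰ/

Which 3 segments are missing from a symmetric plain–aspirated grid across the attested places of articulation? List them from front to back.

place of articulation  plain     aspirated
dental            —         t̪ʰ     
alveolar          —         tʰ      
retroflex         ʈ         ʈʰ      
velar             k         —       
uvular            q         qʰ      
Gaps, from front to back: dental lacks plain (/t̪/); alveolar lacks plain (/t/); velar lacks aspirated (/kʰ/).

/t̪/, /t/, /kʰ/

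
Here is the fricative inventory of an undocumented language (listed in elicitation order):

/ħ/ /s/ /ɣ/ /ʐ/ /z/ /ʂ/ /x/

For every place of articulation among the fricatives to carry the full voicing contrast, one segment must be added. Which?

place of articulation  voiceless  voiced  
alveolar          s         z       
retroflex         ʂ         ʐ       
velar             x         ɣ       
pharyngeal        ħ         —       
The pharyngeal row has no voiced member, so the gap is the voiced pharyngeal fricative /ʕ/.

/ʕ/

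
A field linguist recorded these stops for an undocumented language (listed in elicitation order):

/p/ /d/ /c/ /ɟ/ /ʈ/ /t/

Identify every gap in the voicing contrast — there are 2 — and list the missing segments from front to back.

place of articulation  voiceless  voiced  
bilabial          p         —       
alveolar          t         d       
retroflex         ʈ         —       
palatal           c         ɟ       
Gaps, from front to back: bilabial lacks voiced (/b/); retroflex lacks voiced (/ɖ/).

/b/, /ɖ/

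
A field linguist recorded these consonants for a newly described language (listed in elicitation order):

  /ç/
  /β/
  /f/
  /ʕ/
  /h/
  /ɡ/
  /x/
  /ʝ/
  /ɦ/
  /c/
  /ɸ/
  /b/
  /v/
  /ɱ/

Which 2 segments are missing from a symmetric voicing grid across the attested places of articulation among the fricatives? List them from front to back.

/ɣ/, /ħ/

bilabial: voiceless /ɸ/, voiced /β/.
labiodental: voiceless /f/, voiced /v/.
palatal: voiceless /ç/, voiced /ʝ/.
velar: voiceless /x/, voiced —.
pharyngeal: voiceless —, voiced /ʕ/.
glottal: voiceless /h/, voiced /ɦ/.
Gaps, from front to back: velar lacks voiced (/ɣ/); pharyngeal lacks voiceless (/ħ/).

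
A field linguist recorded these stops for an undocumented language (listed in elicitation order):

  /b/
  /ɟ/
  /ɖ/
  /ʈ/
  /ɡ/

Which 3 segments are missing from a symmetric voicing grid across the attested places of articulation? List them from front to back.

Voiceless: /ʈ/ (retroflex).
Voiced: /b/ (bilabial), /ɖ/ (retroflex), /ɟ/ (palatal), /ɡ/ (velar).
Gaps, from front to back: bilabial lacks voiceless (/p/); palatal lacks voiceless (/c/); velar lacks voiceless (/k/).

/p/, /c/, /k/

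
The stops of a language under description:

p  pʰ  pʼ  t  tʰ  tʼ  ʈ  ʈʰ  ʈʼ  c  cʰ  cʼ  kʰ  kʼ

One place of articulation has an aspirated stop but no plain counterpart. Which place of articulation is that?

Plain: /p/ (bilabial), /t/ (alveolar), /ʈ/ (retroflex), /c/ (palatal).
Aspirated: /pʰ/ (bilabial), /tʰ/ (alveolar), /ʈʰ/ (retroflex), /cʰ/ (palatal), /kʰ/ (velar).
Ejective: /pʼ/ (bilabial), /tʼ/ (alveolar), /ʈʼ/ (retroflex), /cʼ/ (palatal), /kʼ/ (velar).
Every place of articulation has a plain member except velar, where /k/ would be expected.

velar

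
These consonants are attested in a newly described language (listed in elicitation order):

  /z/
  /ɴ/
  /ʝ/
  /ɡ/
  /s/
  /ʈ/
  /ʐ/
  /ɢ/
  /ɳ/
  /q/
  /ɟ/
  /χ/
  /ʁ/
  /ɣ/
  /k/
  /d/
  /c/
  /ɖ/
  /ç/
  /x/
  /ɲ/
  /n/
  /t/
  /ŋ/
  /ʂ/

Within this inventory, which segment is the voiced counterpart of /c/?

/c/ is a voiceless palatal stop.
The voiced counterpart is a voiced palatal stop — in this inventory, /ɟ/.

/ɟ/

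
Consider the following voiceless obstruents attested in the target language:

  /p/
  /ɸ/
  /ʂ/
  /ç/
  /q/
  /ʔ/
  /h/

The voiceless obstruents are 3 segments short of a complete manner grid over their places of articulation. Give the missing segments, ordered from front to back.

/ʈ/, /c/, /χ/

place of articulation  stop      fricative
bilabial          p         ɸ       
retroflex         —         ʂ       
palatal           —         ç       
uvular            q         —       
glottal           ʔ         h       
Gaps, from front to back: retroflex lacks stop (/ʈ/); palatal lacks stop (/c/); uvular lacks fricative (/χ/).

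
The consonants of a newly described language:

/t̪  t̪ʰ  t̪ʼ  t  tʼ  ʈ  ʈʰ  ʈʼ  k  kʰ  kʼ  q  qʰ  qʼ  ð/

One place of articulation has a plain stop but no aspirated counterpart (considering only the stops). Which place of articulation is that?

alveolar

dental: plain /t̪/, aspirated /t̪ʰ/, ejective /t̪ʼ/.
alveolar: plain /t/, aspirated —, ejective /tʼ/.
retroflex: plain /ʈ/, aspirated /ʈʰ/, ejective /ʈʼ/.
velar: plain /k/, aspirated /kʰ/, ejective /kʼ/.
uvular: plain /q/, aspirated /qʰ/, ejective /qʼ/.
Every place of articulation has an aspirated member except alveolar, where /tʰ/ would be expected.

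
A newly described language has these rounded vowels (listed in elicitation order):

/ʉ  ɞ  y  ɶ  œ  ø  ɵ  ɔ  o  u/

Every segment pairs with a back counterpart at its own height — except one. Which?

/ɶ/

High: /y/ ~ /ʉ/ ~ /u/
High-mid: /ø/ ~ /ɵ/ ~ /o/
Low-mid: /œ/ ~ /ɞ/ ~ /ɔ/
Low: only /ɶ/ (front); no back partner.
So /ɶ/ is the unpaired segment.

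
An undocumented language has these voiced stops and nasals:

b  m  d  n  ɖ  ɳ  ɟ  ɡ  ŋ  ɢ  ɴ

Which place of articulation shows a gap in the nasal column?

bilabial: oral stop /b/, nasal /m/.
alveolar: oral stop /d/, nasal /n/.
retroflex: oral stop /ɖ/, nasal /ɳ/.
palatal: oral stop /ɟ/, nasal —.
velar: oral stop /ɡ/, nasal /ŋ/.
uvular: oral stop /ɢ/, nasal /ɴ/.
Every place of articulation has a nasal member except palatal, where /ɲ/ would be expected.

palatal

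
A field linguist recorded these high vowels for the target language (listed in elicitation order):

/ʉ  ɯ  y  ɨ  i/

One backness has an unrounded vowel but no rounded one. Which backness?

back

front: unrounded /i/, rounded /y/.
central: unrounded /ɨ/, rounded /ʉ/.
back: unrounded /ɯ/, rounded —.
Every backness has a rounded member except back, where /u/ would be expected.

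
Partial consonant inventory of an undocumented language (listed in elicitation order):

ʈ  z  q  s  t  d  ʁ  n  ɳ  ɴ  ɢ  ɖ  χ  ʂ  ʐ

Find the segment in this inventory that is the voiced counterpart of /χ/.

/χ/ is a voiceless uvular fricative.
The voiced counterpart is a voiced uvular fricative — in this inventory, /ʁ/.

/ʁ/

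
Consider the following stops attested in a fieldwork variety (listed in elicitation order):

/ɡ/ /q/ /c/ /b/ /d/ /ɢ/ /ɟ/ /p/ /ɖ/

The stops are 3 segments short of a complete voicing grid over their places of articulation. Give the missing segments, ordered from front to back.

/t/, /ʈ/, /k/

Voiceless: /p/ (bilabial), /c/ (palatal), /q/ (uvular).
Voiced: /b/ (bilabial), /d/ (alveolar), /ɖ/ (retroflex), /ɟ/ (palatal), /ɡ/ (velar), /ɢ/ (uvular).
Gaps, from front to back: alveolar lacks voiceless (/t/); retroflex lacks voiceless (/ʈ/); velar lacks voiceless (/k/).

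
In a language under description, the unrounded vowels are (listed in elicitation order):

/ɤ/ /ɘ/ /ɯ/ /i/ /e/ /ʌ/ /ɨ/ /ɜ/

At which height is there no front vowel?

low-mid

Front: /i/ (high), /e/ (high-mid).
Central: /ɨ/ (high), /ɘ/ (high-mid), /ɜ/ (low-mid).
Back: /ɯ/ (high), /ɤ/ (high-mid), /ʌ/ (low-mid).
Every height has a front member except low-mid, where /ɛ/ would be expected.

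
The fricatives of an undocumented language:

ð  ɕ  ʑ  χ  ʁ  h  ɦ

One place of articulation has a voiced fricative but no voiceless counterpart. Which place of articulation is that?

dental: voiceless —, voiced /ð/.
alveolo-palatal: voiceless /ɕ/, voiced /ʑ/.
uvular: voiceless /χ/, voiced /ʁ/.
glottal: voiceless /h/, voiced /ɦ/.
Every place of articulation has a voiceless member except dental, where /θ/ would be expected.

dental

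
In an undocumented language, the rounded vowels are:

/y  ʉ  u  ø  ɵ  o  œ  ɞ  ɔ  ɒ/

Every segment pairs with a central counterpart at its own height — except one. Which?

High: /y/ ~ /ʉ/ ~ /u/
High-mid: /ø/ ~ /ɵ/ ~ /o/
Low-mid: /œ/ ~ /ɞ/ ~ /ɔ/
Low: only /ɒ/ (back); no central partner.
So /ɒ/ is the unpaired segment.

/ɒ/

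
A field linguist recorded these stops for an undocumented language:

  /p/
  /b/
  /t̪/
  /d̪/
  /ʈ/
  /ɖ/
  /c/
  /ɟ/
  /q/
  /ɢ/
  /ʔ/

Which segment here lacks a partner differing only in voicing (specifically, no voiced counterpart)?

/ʔ/

Bilabial: /p/ ~ /b/
Dental: /t̪/ ~ /d̪/
Retroflex: /ʈ/ ~ /ɖ/
Palatal: /c/ ~ /ɟ/
Uvular: /q/ ~ /ɢ/
Glottal: only /ʔ/ (voiceless); no voiced partner.
So /ʔ/ is the unpaired segment.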